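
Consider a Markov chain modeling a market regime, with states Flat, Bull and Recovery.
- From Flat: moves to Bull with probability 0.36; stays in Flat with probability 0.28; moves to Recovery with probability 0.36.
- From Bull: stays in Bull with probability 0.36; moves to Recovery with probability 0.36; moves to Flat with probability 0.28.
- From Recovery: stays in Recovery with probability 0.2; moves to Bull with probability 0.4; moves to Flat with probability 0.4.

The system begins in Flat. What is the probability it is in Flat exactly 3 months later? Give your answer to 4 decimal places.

0.3163

Propagate the distribution vector 3 months from Flat.
After 0 months: (1.0000, 0.0000, 0.0000)
After 1 month: (0.2800, 0.3600, 0.3600)
After 2 months: (0.3232, 0.3744, 0.3024)
After 3 months: (0.3163, 0.3721, 0.3116)
P(in Flat after 3 months) = 0.3163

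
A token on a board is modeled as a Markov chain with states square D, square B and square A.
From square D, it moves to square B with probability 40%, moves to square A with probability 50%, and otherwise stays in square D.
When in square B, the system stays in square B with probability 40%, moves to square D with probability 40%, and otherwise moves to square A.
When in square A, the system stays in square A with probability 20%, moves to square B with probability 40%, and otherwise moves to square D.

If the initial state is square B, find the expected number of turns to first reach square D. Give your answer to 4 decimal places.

2.5000

Let t(s) be the expected number of turns to first reach square D from state s, with t(square D) = 0. Conditioning on the first turn:
t(square B) = 1 + 0.4·t(square B) + 0.2·t(square A)
t(square A) = 1 + 0.4·t(square B) + 0.2·t(square A)
Solving: t(square B) = 2.5000, t(square A) = 2.5000.
Expected turns from square B to square D: 2.5000.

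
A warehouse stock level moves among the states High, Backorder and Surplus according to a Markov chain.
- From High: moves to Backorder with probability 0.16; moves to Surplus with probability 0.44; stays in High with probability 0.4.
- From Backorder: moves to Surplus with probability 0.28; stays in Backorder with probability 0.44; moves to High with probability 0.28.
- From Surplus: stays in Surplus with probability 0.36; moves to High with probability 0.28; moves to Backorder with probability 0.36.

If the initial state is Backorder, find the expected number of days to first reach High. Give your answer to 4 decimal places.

Let t(s) be the expected number of days to first reach High from state s, with t(High) = 0. Conditioning on the first day:
t(Backorder) = 1 + 0.44·t(Backorder) + 0.28·t(Surplus)
t(Surplus) = 1 + 0.36·t(Backorder) + 0.36·t(Surplus)
Solving: t(Backorder) = 3.5714, t(Surplus) = 3.5714.
Expected days from Backorder to High: 3.5714.

3.5714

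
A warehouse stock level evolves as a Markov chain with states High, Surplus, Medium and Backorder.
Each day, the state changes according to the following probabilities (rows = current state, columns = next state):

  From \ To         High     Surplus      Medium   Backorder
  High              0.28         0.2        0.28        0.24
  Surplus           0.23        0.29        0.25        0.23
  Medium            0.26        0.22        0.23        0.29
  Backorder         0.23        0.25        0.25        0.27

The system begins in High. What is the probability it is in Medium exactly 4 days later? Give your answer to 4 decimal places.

Propagate the distribution vector 4 days from High.
After 0 days: (1.0000, 0.0000, 0.0000, 0.0000)
After 1 day: (0.2800, 0.2000, 0.2800, 0.2400)
After 2 days: (0.2524, 0.2356, 0.2528, 0.2592)
After 3 days: (0.2502, 0.2392, 0.2525, 0.2581)
After 4 days: (0.2501, 0.2395, 0.2525, 0.2580)
P(in Medium after 4 days) = 0.2525

0.2525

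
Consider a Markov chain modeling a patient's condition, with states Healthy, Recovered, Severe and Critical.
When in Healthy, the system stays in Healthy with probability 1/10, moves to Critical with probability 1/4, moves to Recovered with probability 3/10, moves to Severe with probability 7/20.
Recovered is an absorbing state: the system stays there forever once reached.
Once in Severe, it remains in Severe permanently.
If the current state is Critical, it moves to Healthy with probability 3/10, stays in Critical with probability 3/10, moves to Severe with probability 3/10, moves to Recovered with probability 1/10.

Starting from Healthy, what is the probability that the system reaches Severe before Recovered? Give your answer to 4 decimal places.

0.5766

Let h(s) be the probability of absorption at Severe starting from transient state s. Then h(Severe) = 1 and h(Recovered) = 0. By first-step analysis:
h(Healthy) = 0.1·h(Healthy) + 0.3·0 + 0.35·1 + 0.25·h(Critical)
h(Critical) = 0.3·h(Healthy) + 0.1·0 + 0.3·1 + 0.3·h(Critical)
Solving: h(Healthy) = 0.5766, h(Critical) = 0.6757.
Starting from Healthy, the probability is 0.5766.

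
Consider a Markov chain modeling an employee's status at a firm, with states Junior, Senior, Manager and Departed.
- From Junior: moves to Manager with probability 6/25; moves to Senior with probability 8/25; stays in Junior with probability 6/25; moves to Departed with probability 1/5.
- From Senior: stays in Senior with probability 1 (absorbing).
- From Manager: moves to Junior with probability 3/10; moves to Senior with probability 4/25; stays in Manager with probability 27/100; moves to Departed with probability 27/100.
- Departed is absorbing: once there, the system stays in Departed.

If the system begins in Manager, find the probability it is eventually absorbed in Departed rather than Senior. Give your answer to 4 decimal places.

0.5493

Let h(s) be the probability of absorption at Departed starting from transient state s. Then h(Departed) = 1 and h(Senior) = 0. By first-step analysis:
h(Junior) = 0.24·h(Junior) + 0.32·0 + 0.24·h(Manager) + 0.2·1
h(Manager) = 0.3·h(Junior) + 0.16·0 + 0.27·h(Manager) + 0.27·1
Solving: h(Junior) = 0.4366, h(Manager) = 0.5493.
Starting from Manager, the probability is 0.5493.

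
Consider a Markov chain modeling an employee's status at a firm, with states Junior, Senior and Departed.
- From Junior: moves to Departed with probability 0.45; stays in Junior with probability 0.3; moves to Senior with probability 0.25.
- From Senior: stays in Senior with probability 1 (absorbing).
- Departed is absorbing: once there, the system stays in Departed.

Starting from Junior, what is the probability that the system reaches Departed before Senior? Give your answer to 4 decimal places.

0.6429

Let h(s) be the probability of absorption at Departed starting from transient state s. Then h(Departed) = 1 and h(Senior) = 0. By first-step analysis:
h(Junior) = 0.3·h(Junior) + 0.25·0 + 0.45·1
Solving: h(Junior) = 0.6429.
Starting from Junior, the probability is 0.6429.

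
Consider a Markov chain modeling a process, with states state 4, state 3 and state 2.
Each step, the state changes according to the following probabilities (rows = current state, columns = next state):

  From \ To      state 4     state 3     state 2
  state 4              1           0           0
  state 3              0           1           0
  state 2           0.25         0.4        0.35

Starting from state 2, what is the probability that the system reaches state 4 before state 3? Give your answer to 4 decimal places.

0.3846

Let h(s) be the probability of absorption at state 4 starting from transient state s. Then h(state 4) = 1 and h(state 3) = 0. By first-step analysis:
h(state 2) = 0.25·1 + 0.4·0 + 0.35·h(state 2)
Solving: h(state 2) = 0.3846.
Starting from state 2, the probability is 0.3846.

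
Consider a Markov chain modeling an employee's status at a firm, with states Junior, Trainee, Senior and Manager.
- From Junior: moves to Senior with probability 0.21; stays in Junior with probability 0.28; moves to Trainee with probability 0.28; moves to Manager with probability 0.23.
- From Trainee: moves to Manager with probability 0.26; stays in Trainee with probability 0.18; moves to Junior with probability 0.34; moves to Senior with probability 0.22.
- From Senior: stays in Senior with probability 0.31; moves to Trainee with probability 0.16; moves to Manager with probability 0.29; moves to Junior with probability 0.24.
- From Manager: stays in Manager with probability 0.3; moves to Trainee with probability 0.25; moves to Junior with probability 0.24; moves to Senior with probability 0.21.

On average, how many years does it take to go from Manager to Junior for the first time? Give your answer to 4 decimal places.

Let t(s) be the expected number of years to first reach Junior from state s, with t(Junior) = 0. Conditioning on the first year:
t(Trainee) = 1 + 0.18·t(Trainee) + 0.22·t(Senior) + 0.26·t(Manager)
t(Senior) = 1 + 0.16·t(Trainee) + 0.31·t(Senior) + 0.29·t(Manager)
t(Manager) = 1 + 0.25·t(Trainee) + 0.21·t(Senior) + 0.3·t(Manager)
Solving: t(Trainee) = 3.4686, t(Senior) = 3.8615, t(Manager) = 3.8258.
Expected years from Manager to Junior: 3.8258.

3.8258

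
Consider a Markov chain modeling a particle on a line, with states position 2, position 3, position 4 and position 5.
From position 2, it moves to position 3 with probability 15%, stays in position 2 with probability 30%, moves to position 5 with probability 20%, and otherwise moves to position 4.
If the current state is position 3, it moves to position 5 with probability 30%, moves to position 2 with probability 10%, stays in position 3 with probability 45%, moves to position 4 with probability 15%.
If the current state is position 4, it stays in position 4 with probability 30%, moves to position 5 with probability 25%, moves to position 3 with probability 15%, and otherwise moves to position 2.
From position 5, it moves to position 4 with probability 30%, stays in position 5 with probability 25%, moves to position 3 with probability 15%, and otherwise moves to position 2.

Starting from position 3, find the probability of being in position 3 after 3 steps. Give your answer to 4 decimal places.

Propagate the distribution vector 3 steps from position 3.
After 0 steps: (0.0000, 1.0000, 0.0000, 0.0000)
After 1 step: (0.1000, 0.4500, 0.1500, 0.3000)
After 2 steps: (0.2100, 0.2850, 0.2375, 0.2675)
After 3 steps: (0.2430, 0.2355, 0.2678, 0.2538)
P(in position 3 after 3 steps) = 0.2355

0.2355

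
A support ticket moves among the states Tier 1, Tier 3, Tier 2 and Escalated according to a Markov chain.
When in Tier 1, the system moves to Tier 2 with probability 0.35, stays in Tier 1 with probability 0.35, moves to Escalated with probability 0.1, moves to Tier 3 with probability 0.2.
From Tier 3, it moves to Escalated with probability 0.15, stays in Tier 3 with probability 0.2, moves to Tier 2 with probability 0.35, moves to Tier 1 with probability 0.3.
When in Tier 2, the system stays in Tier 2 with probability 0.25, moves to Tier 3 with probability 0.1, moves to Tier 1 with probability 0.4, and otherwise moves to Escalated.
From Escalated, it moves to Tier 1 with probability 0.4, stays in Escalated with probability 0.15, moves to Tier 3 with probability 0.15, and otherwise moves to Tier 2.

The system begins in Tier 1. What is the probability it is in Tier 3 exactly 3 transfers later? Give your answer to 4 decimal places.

Propagate the distribution vector 3 transfers from Tier 1.
After 0 transfers: (1.0000, 0.0000, 0.0000, 0.0000)
After 1 transfer: (0.3500, 0.2000, 0.3500, 0.1000)
After 2 transfers: (0.3625, 0.1600, 0.3100, 0.1675)
After 3 transfers: (0.3659, 0.1606, 0.3106, 0.1629)
P(in Tier 3 after 3 transfers) = 0.1606

0.1606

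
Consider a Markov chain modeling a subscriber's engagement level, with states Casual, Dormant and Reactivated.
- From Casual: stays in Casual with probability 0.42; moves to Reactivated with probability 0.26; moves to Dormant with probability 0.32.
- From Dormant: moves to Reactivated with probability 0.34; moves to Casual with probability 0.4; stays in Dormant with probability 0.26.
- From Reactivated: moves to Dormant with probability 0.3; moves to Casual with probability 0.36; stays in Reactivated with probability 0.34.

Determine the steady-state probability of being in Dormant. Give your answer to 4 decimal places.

Let the stationary distribution be π with π = πP and π_1 + π_2 + π_3 = 1.
π_1 = 0.42·π_1 + 0.4·π_2 + 0.36·π_3
π_2 = 0.32·π_1 + 0.26·π_2 + 0.3·π_3
Solving with the normalization constraint gives π = (0.3956, 0.2961, 0.3084).
So the stationary probability of Dormant is 0.2961.

0.2961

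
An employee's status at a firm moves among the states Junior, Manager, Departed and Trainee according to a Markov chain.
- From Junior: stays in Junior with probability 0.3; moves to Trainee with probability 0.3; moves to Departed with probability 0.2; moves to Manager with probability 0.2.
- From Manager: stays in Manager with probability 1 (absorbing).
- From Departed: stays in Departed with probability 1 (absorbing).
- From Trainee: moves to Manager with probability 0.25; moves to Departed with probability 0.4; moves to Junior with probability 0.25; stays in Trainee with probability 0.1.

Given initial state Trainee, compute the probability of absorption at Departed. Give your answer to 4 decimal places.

0.5946

Let h(s) be the probability of absorption at Departed starting from transient state s. Then h(Departed) = 1 and h(Manager) = 0. By first-step analysis:
h(Junior) = 0.3·h(Junior) + 0.2·0 + 0.2·1 + 0.3·h(Trainee)
h(Trainee) = 0.25·h(Junior) + 0.25·0 + 0.4·1 + 0.1·h(Trainee)
Solving: h(Junior) = 0.5405, h(Trainee) = 0.5946.
Starting from Trainee, the probability is 0.5946.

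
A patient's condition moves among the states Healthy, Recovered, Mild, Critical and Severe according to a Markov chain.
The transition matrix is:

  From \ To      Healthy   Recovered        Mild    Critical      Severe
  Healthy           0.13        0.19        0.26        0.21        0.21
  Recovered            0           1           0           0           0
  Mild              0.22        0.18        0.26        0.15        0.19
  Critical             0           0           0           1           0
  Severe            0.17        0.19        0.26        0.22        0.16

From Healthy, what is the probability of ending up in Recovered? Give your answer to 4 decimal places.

Let h(s) be the probability of absorption at Recovered starting from transient state s. Then h(Recovered) = 1 and h(Critical) = 0. By first-step analysis:
h(Healthy) = 0.13·h(Healthy) + 0.19·1 + 0.26·h(Mild) + 0.21·0 + 0.21·h(Severe)
h(Mild) = 0.22·h(Healthy) + 0.18·1 + 0.26·h(Mild) + 0.15·0 + 0.19·h(Severe)
h(Severe) = 0.17·h(Healthy) + 0.19·1 + 0.26·h(Mild) + 0.22·0 + 0.16·h(Severe)
Solving: h(Healthy) = 0.4883, h(Mild) = 0.5126, h(Severe) = 0.4837.
Starting from Healthy, the probability is 0.4883.

0.4883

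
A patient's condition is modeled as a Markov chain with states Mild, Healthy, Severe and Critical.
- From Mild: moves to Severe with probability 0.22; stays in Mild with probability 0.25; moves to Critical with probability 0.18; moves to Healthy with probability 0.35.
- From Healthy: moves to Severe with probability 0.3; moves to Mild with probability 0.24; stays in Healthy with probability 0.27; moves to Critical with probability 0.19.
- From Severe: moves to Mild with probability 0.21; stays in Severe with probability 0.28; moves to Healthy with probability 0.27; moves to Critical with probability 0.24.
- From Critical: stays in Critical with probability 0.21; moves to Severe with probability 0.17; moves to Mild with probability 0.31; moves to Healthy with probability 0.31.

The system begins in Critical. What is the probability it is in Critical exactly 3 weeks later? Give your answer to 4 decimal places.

0.2037

Propagate the distribution vector 3 weeks from Critical.
After 0 weeks: (0.0000, 0.0000, 0.0000, 1.0000)
After 1 week: (0.3100, 0.3100, 0.1700, 0.2100)
After 2 weeks: (0.2527, 0.3032, 0.2445, 0.1996)
After 3 weeks: (0.2492, 0.2982, 0.2489, 0.2037)
P(in Critical after 3 weeks) = 0.2037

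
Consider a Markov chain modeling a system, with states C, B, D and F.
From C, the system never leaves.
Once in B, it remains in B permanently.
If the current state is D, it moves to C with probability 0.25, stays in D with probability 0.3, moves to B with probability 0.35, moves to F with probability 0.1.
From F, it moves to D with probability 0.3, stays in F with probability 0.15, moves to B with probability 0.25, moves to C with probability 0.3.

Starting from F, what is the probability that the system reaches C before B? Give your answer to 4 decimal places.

0.5044

Let h(s) be the probability of absorption at C starting from transient state s. Then h(C) = 1 and h(B) = 0. By first-step analysis:
h(D) = 0.25·1 + 0.35·0 + 0.3·h(D) + 0.1·h(F)
h(F) = 0.3·1 + 0.25·0 + 0.3·h(D) + 0.15·h(F)
Solving: h(D) = 0.4292, h(F) = 0.5044.
Starting from F, the probability is 0.5044.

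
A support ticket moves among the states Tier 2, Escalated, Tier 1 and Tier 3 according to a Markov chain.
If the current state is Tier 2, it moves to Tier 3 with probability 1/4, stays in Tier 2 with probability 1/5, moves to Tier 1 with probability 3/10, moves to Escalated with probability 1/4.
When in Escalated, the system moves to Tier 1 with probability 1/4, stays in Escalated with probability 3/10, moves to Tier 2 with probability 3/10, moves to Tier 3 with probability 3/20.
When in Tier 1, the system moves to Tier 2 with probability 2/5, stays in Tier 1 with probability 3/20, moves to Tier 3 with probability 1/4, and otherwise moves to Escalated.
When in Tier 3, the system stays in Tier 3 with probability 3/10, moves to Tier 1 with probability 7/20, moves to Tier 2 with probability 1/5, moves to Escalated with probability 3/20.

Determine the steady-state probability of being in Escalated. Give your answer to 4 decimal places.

Let the stationary distribution be π with π = πP and π_1 + π_2 + π_3 + π_4 = 1.
π_1 = 0.2·π_1 + 0.3·π_2 + 0.4·π_3 + 0.2·π_4
π_2 = 0.25·π_1 + 0.3·π_2 + 0.2·π_3 + 0.15·π_4
π_3 = 0.3·π_1 + 0.25·π_2 + 0.15·π_3 + 0.35·π_4
Solving with the normalization constraint gives π = (0.2747, 0.2242, 0.2615, 0.2396).
So the stationary probability of Escalated is 0.2242.

0.2242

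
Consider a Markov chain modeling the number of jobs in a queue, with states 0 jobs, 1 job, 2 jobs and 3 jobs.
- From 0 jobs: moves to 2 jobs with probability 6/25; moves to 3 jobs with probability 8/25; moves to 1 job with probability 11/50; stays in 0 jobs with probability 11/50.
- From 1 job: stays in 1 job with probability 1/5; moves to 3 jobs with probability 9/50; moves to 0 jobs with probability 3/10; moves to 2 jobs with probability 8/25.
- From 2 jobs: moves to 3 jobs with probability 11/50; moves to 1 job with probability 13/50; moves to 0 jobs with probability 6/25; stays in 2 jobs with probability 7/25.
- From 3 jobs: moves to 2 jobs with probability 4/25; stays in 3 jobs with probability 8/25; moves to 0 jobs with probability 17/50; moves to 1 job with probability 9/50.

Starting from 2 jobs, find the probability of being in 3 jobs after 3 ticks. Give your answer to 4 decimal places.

Propagate the distribution vector 3 ticks from 2 jobs.
After 0 ticks: (0.0000, 0.0000, 1.0000, 0.0000)
After 1 tick: (0.2400, 0.2600, 0.2800, 0.2200)
After 2 ticks: (0.2728, 0.2172, 0.2544, 0.2556)
After 3 ticks: (0.2731, 0.2156, 0.2471, 0.2642)
P(in 3 jobs after 3 ticks) = 0.2642

0.2642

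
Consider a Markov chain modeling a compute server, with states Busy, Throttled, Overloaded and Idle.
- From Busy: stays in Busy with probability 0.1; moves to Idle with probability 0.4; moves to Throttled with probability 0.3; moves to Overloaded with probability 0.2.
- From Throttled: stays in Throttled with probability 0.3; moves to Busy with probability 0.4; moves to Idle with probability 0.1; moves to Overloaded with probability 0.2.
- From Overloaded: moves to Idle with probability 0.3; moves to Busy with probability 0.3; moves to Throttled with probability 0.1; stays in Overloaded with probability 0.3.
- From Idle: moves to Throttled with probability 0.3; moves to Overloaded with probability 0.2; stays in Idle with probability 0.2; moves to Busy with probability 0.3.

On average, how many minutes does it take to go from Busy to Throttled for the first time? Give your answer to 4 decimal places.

3.9130

Let t(s) be the expected number of minutes to first reach Throttled from state s, with t(Throttled) = 0. Conditioning on the first minute:
t(Busy) = 1 + 0.1·t(Busy) + 0.2·t(Overloaded) + 0.4·t(Idle)
t(Overloaded) = 1 + 0.3·t(Busy) + 0.3·t(Overloaded) + 0.3·t(Idle)
t(Idle) = 1 + 0.3·t(Busy) + 0.2·t(Overloaded) + 0.2·t(Idle)
Solving: t(Busy) = 3.9130, t(Overloaded) = 4.7826, t(Idle) = 3.9130.
Expected minutes from Busy to Throttled: 3.9130.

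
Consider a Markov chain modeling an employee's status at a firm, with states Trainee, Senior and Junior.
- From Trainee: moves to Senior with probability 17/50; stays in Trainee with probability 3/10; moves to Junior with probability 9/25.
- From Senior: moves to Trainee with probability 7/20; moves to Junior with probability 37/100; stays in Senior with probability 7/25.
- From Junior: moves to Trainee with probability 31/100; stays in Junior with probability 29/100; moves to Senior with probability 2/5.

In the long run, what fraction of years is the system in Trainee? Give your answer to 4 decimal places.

0.3204

Let the stationary distribution be π with π = πP and π_1 + π_2 + π_3 = 1.
π_1 = 0.3·π_1 + 0.35·π_2 + 0.31·π_3
π_2 = 0.34·π_1 + 0.28·π_2 + 0.4·π_3
Solving with the normalization constraint gives π = (0.3204, 0.3400, 0.3396).
So the stationary probability of Trainee is 0.3204.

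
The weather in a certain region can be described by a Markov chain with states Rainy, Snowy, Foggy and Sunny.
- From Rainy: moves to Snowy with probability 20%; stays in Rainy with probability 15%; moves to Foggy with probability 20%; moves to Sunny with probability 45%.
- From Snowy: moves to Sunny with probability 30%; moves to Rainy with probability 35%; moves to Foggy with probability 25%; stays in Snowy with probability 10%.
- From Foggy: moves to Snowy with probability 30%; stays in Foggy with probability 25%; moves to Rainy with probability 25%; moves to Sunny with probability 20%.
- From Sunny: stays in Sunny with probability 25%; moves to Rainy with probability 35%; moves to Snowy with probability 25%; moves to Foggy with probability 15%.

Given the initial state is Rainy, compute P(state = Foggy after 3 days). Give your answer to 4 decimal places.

Propagate the distribution vector 3 days from Rainy.
After 0 days: (1.0000, 0.0000, 0.0000, 0.0000)
After 1 day: (0.1500, 0.2000, 0.2000, 0.4500)
After 2 days: (0.3000, 0.2225, 0.1975, 0.2800)
After 3 days: (0.2703, 0.2115, 0.2070, 0.3113)
P(in Foggy after 3 days) = 0.2070

0.2070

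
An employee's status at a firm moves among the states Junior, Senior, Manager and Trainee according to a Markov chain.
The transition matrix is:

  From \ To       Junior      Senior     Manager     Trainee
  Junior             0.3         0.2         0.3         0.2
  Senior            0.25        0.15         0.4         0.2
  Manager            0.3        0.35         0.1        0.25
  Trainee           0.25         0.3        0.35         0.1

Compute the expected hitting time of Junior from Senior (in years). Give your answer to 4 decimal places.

3.7735

Let t(s) be the expected number of years to first reach Junior from state s, with t(Junior) = 0. Conditioning on the first year:
t(Senior) = 1 + 0.15·t(Senior) + 0.4·t(Manager) + 0.2·t(Trainee)
t(Manager) = 1 + 0.35·t(Senior) + 0.1·t(Manager) + 0.25·t(Trainee)
t(Trainee) = 1 + 0.3·t(Senior) + 0.35·t(Manager) + 0.1·t(Trainee)
Solving: t(Senior) = 3.7735, t(Manager) = 3.6286, t(Trainee) = 3.7800.
Expected years from Senior to Junior: 3.7735.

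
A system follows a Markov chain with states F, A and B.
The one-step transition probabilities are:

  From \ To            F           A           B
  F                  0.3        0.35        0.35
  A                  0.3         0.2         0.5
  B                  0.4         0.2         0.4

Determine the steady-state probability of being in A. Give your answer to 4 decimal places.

Let the stationary distribution be π with π = πP and π_1 + π_2 + π_3 = 1.
π_1 = 0.3·π_1 + 0.3·π_2 + 0.4·π_3
π_2 = 0.35·π_1 + 0.2·π_2 + 0.2·π_3
Solving with the normalization constraint gives π = (0.3408, 0.2511, 0.4081).
So the stationary probability of A is 0.2511.

0.2511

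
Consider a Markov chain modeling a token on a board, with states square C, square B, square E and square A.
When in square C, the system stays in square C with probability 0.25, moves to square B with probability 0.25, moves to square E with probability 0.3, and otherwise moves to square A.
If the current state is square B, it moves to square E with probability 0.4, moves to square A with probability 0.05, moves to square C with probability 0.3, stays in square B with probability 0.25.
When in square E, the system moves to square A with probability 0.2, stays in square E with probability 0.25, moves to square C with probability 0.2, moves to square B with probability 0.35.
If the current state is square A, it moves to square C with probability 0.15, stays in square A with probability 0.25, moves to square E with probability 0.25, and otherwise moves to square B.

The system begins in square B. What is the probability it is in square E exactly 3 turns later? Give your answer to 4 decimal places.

0.3061

Propagate the distribution vector 3 turns from square B.
After 0 turns: (0.0000, 1.0000, 0.0000, 0.0000)
After 1 turn: (0.3000, 0.2500, 0.4000, 0.0500)
After 2 turns: (0.2375, 0.2950, 0.3025, 0.1650)
After 3 turns: (0.2331, 0.2968, 0.3061, 0.1640)
P(in square E after 3 turns) = 0.3061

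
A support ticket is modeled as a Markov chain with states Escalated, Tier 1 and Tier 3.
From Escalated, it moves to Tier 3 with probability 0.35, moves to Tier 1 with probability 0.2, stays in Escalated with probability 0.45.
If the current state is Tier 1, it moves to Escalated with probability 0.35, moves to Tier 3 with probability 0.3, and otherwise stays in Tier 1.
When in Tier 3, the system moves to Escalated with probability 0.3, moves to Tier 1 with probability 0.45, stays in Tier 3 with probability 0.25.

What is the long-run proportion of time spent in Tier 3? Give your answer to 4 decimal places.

0.3034

Let the stationary distribution be π with π = πP and π_1 + π_2 + π_3 = 1.
π_1 = 0.45·π_1 + 0.35·π_2 + 0.3·π_3
π_2 = 0.2·π_1 + 0.35·π_2 + 0.45·π_3
Solving with the normalization constraint gives π = (0.3720, 0.3245, 0.3034).
So the stationary probability of Tier 3 is 0.3034.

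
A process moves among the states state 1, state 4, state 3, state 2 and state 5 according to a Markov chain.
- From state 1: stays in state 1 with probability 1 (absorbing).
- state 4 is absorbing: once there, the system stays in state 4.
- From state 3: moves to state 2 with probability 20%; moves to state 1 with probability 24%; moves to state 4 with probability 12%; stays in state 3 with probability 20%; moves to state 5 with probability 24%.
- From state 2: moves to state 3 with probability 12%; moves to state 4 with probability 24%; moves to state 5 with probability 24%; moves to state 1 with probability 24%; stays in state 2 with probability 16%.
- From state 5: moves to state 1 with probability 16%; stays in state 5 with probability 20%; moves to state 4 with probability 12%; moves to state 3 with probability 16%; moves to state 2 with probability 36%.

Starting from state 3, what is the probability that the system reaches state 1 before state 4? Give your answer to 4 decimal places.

0.6006

Let h(s) be the probability of absorption at state 1 starting from transient state s. Then h(state 1) = 1 and h(state 4) = 0. By first-step analysis:
h(state 3) = 0.24·1 + 0.12·0 + 0.2·h(state 3) + 0.2·h(state 2) + 0.24·h(state 5)
h(state 2) = 0.24·1 + 0.24·0 + 0.12·h(state 3) + 0.16·h(state 2) + 0.24·h(state 5)
h(state 5) = 0.16·1 + 0.12·0 + 0.16·h(state 3) + 0.36·h(state 2) + 0.2·h(state 5)
Solving: h(state 3) = 0.6006, h(state 2) = 0.5313, h(state 5) = 0.5592.
Starting from state 3, the probability is 0.6006.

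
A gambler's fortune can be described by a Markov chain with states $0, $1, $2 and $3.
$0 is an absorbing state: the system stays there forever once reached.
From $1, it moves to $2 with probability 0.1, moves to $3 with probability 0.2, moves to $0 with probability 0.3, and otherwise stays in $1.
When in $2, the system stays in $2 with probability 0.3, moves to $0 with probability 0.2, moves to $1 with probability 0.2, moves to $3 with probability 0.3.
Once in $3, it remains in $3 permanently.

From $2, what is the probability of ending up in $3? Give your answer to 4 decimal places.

0.5500

Let h(s) be the probability of absorption at $3 starting from transient state s. Then h($3) = 1 and h($0) = 0. By first-step analysis:
h($1) = 0.3·0 + 0.4·h($1) + 0.1·h($2) + 0.2·1
h($2) = 0.2·0 + 0.2·h($1) + 0.3·h($2) + 0.3·1
Solving: h($1) = 0.4250, h($2) = 0.5500.
Starting from $2, the probability is 0.5500.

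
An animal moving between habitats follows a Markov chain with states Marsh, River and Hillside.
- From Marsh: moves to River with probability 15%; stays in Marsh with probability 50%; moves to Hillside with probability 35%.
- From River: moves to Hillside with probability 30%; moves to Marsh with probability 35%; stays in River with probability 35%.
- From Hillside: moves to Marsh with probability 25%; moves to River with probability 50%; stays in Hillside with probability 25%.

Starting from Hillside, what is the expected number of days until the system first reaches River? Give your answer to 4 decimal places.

2.6087

Let t(s) be the expected number of days to first reach River from state s, with t(River) = 0. Conditioning on the first day:
t(Marsh) = 1 + 0.5·t(Marsh) + 0.35·t(Hillside)
t(Hillside) = 1 + 0.25·t(Marsh) + 0.25·t(Hillside)
Solving: t(Marsh) = 3.8261, t(Hillside) = 2.6087.
Expected days from Hillside to River: 2.6087.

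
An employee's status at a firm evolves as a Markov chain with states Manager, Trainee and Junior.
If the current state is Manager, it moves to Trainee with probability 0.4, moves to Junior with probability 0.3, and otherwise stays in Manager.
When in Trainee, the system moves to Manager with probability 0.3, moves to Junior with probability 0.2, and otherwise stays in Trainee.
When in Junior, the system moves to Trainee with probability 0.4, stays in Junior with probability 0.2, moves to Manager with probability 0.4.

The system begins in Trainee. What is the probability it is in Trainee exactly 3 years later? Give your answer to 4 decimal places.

Propagate the distribution vector 3 years from Trainee.
After 0 years: (0.0000, 1.0000, 0.0000)
After 1 year: (0.3000, 0.5000, 0.2000)
After 2 years: (0.3200, 0.4500, 0.2300)
After 3 years: (0.3230, 0.4450, 0.2320)
P(in Trainee after 3 years) = 0.4450

0.4450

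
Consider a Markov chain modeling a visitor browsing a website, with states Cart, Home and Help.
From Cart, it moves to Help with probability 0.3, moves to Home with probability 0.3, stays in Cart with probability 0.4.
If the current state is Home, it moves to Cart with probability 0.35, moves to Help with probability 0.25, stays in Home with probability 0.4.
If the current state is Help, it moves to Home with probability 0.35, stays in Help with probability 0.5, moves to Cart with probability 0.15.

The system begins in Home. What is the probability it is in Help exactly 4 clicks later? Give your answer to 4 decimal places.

0.3521

Propagate the distribution vector 4 clicks from Home.
After 0 clicks: (0.0000, 1.0000, 0.0000)
After 1 click: (0.3500, 0.4000, 0.2500)
After 2 clicks: (0.3175, 0.3525, 0.3300)
After 3 clicks: (0.2999, 0.3518, 0.3484)
After 4 clicks: (0.2953, 0.3526, 0.3521)
P(in Help after 4 clicks) = 0.3521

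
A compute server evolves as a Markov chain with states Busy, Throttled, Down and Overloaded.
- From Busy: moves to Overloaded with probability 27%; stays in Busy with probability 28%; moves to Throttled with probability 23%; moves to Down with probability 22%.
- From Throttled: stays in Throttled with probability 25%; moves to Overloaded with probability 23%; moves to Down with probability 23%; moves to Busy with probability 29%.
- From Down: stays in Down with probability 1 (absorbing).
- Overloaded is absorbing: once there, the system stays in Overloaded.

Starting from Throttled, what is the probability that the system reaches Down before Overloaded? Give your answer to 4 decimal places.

Let h(s) be the probability of absorption at Down starting from transient state s. Then h(Down) = 1 and h(Overloaded) = 0. By first-step analysis:
h(Busy) = 0.28·h(Busy) + 0.23·h(Throttled) + 0.22·1 + 0.27·0
h(Throttled) = 0.29·h(Busy) + 0.25·h(Throttled) + 0.23·1 + 0.23·0
Solving: h(Busy) = 0.4604, h(Throttled) = 0.4847.
Starting from Throttled, the probability is 0.4847.

0.4847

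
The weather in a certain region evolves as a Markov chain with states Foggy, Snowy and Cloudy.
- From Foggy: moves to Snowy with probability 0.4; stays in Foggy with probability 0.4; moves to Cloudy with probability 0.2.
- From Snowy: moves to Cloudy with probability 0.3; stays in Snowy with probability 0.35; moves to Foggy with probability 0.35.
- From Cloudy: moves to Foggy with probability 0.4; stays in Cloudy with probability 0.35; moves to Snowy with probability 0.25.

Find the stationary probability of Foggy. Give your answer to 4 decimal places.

Let the stationary distribution be π with π = πP and π_1 + π_2 + π_3 = 1.
π_1 = 0.4·π_1 + 0.35·π_2 + 0.4·π_3
π_2 = 0.4·π_1 + 0.35·π_2 + 0.25·π_3
Solving with the normalization constraint gives π = (0.3829, 0.3416, 0.2755).
So the stationary probability of Foggy is 0.3829.

0.3829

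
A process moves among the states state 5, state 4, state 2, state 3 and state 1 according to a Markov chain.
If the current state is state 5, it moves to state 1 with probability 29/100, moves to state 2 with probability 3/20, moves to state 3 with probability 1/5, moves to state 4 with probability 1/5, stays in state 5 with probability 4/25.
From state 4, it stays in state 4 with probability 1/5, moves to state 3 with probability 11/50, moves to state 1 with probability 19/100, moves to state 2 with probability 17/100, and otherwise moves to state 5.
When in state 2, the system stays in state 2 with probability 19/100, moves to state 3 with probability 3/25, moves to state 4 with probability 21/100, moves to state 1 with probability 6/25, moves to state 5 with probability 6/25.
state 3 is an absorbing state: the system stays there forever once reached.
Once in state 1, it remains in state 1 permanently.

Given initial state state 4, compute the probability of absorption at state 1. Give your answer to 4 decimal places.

Let h(s) be the probability of absorption at state 1 starting from transient state s. Then h(state 1) = 1 and h(state 3) = 0. By first-step analysis:
h(state 5) = 0.16·h(state 5) + 0.2·h(state 4) + 0.15·h(state 2) + 0.2·0 + 0.29·1
h(state 4) = 0.22·h(state 5) + 0.2·h(state 4) + 0.17·h(state 2) + 0.22·0 + 0.19·1
h(state 2) = 0.24·h(state 5) + 0.21·h(state 4) + 0.19·h(state 2) + 0.12·0 + 0.24·1
Solving: h(state 5) = 0.5779, h(state 4) = 0.5247, h(state 2) = 0.6036.
Starting from state 4, the probability is 0.5247.

0.5247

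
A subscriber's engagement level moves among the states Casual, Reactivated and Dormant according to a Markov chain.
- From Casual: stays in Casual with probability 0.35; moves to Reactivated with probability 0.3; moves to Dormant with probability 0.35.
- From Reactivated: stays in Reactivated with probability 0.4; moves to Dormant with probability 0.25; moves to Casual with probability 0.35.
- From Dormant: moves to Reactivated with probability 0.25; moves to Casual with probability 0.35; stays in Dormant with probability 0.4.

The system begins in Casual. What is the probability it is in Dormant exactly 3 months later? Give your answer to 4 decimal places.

Propagate the distribution vector 3 months from Casual.
After 0 months: (1.0000, 0.0000, 0.0000)
After 1 month: (0.3500, 0.3000, 0.3500)
After 2 months: (0.3500, 0.3125, 0.3375)
After 3 months: (0.3500, 0.3144, 0.3356)
P(in Dormant after 3 months) = 0.3356

0.3356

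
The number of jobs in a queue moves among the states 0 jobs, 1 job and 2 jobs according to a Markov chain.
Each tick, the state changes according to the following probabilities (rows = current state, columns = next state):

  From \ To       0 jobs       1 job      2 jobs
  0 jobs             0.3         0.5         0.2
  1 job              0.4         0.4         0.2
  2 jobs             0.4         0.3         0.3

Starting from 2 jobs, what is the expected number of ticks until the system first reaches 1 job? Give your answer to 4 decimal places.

2.6829

Let t(s) be the expected number of ticks to first reach 1 job from state s, with t(1 job) = 0. Conditioning on the first tick:
t(0 jobs) = 1 + 0.3·t(0 jobs) + 0.2·t(2 jobs)
t(2 jobs) = 1 + 0.4·t(0 jobs) + 0.3·t(2 jobs)
Solving: t(0 jobs) = 2.1951, t(2 jobs) = 2.6829.
Expected ticks from 2 jobs to 1 job: 2.6829.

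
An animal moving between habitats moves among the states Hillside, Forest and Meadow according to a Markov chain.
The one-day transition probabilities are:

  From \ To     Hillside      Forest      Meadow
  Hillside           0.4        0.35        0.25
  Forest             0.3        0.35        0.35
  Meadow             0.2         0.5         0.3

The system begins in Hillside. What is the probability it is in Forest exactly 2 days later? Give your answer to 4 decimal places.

Sum over the intermediate state after 1 day:
P = P(Hillside→Hillside)·P(Hillside→Forest) + P(Hillside→Forest)·P(Forest→Forest) + P(Hillside→Meadow)·P(Meadow→Forest)
  = 0.4×0.35 + 0.35×0.35 + 0.25×0.5
  = 0.1400 + 0.1225 + 0.1250 = 0.3875

0.3875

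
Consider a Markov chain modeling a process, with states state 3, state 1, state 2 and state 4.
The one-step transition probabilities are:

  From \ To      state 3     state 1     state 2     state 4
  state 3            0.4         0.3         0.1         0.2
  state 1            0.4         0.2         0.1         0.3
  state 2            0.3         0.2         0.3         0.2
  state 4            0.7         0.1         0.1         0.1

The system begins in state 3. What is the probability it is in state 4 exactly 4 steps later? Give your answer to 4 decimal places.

0.2023

Propagate the distribution vector 4 steps from state 3.
After 0 steps: (1.0000, 0.0000, 0.0000, 0.0000)
After 1 step: (0.4000, 0.3000, 0.1000, 0.2000)
After 2 steps: (0.4500, 0.2200, 0.1200, 0.2100)
After 3 steps: (0.4510, 0.2240, 0.1240, 0.2010)
After 4 steps: (0.4479, 0.2250, 0.1248, 0.2023)
P(in state 4 after 4 steps) = 0.2023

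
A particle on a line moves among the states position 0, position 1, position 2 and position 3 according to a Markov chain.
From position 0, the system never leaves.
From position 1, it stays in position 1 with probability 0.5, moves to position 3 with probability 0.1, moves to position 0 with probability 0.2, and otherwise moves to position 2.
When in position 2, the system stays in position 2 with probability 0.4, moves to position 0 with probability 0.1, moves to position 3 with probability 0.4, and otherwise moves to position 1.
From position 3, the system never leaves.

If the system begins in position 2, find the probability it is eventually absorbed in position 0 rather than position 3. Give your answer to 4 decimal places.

Let h(s) be the probability of absorption at position 0 starting from transient state s. Then h(position 0) = 1 and h(position 3) = 0. By first-step analysis:
h(position 1) = 0.2·1 + 0.5·h(position 1) + 0.2·h(position 2) + 0.1·0
h(position 2) = 0.1·1 + 0.1·h(position 1) + 0.4·h(position 2) + 0.4·0
Solving: h(position 1) = 0.5000, h(position 2) = 0.2500.
Starting from position 2, the probability is 0.2500.

0.2500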